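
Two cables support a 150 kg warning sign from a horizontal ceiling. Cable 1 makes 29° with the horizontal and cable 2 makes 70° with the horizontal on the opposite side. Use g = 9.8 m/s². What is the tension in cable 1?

T_1 ≈ 509 N

Weight W = 150 × 9.8 = 1470 N acts straight down.
Horizontal: T_1 cos 29° = T_2 cos 70°  →  T_2 = 2.557 T_1.
Vertical: T_1 sin 29° + T_2 sin 70° = 1470.
Substituting the horizontal relation into the vertical equation gives 2.888 T_1 = 1470, so T_1 = 509 N.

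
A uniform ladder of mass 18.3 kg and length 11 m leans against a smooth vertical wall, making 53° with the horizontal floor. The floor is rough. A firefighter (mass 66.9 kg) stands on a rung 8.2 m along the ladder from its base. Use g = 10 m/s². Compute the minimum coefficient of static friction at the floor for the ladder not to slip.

μ_min ≈ 0.522

ΣF_y = 0: N_floor = 18.3×10 + 66.9×10 = 852 N.
Torques about the foot: N_wall · 11 sin 53° = 18.3×10×5.5 cos 53° + 66.9×10×8.2 cos 53° → N_wall = 444.75 N.
ΣF_x = 0: f_floor = N_wall = 444.75 N.
μ_min = f_floor / N_floor = 444.75 / 852 = 0.522.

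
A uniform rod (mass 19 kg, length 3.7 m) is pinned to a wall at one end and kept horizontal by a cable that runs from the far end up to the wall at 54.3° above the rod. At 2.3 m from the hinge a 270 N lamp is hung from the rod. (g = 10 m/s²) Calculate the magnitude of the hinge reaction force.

|H| ≈ 273 N

Take torques about the hinge: T sin 54.3° · 3.7 = 19×10×1.85 + 270×2.3 = 972.5 N·m.
So T = 972.5 / (0.8121 × 3.7) = 323.66 N.
ΣF_x = 0: H_x = T cos 54.3° = 188.87 N.
ΣF_y = 0: H_y = (19×10 + 270) − T sin 54.3° = 460 − 262.84 = 197.16 N.
|H| = √(H_x² + H_y²) = √((188.87)² + (197.16)²) = 273.03 N.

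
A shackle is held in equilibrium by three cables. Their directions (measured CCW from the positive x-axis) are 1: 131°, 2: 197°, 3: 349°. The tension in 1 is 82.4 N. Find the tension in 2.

Resolve: ΣF_x = 82.4 cos 131° + T_2 cos 197° + T_3 cos 349° = 0.
        ΣF_y = 82.4 sin 131° + T_2 sin 197° + T_3 sin 349° = 0.
The known terms sum to (-54.06, 62.19) N, so -0.9563 T_2 + 0.9816 T_3 = 54.06 and -0.2924 T_2 − 0.1908 T_3 = -62.19.
Solving simultaneously: T_2 = 108.1 N, T_3 = 160.3 N.

T_2 ≈ 108 N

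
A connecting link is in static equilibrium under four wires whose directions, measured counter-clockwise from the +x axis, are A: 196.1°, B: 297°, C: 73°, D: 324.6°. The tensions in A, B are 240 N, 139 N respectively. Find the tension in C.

T_C ≈ 266 N

Resolve: ΣF_x = 240 cos 196.1° + 139 cos 297° + T_C cos 73° + T_D cos 324.6° = 0.
        ΣF_y = 240 sin 196.1° + 139 sin 297° + T_C sin 73° + T_D sin 324.6° = 0.
The known terms sum to (-167.5, -190.4) N, so 0.2924 T_C + 0.8151 T_D = 167.5 and 0.9563 T_C − 0.5793 T_D = 190.4.
Solving simultaneously: T_C = 265.8 N, T_D = 110.1 N.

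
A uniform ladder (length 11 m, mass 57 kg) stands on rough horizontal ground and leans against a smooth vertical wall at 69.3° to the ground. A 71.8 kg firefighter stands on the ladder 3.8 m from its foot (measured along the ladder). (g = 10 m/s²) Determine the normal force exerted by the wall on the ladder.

Torques about the foot: N_wall · 11 sin 69.3° = 57×10×5.5 cos 69.3° + 71.8×10×3.8 cos 69.3° → N_wall = 201.42 N.

N_wall ≈ 201 N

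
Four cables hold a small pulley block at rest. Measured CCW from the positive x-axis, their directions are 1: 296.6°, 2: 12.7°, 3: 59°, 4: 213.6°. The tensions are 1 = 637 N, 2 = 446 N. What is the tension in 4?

Resolve: ΣF_x = 637 cos 296.6° + 446 cos 12.7° + T_3 cos 59° + T_4 cos 213.6° = 0.
        ΣF_y = 637 sin 296.6° + 446 sin 12.7° + T_3 sin 59° + T_4 sin 213.6° = 0.
The known terms sum to (720.3, -471.5) N, so 0.5150 T_3 − 0.8329 T_4 = -720.3 and 0.8572 T_3 − 0.5534 T_4 = 471.5.
Solving simultaneously: T_3 = 1845 N, T_4 = 2006 N.

T_4 ≈ 2010 N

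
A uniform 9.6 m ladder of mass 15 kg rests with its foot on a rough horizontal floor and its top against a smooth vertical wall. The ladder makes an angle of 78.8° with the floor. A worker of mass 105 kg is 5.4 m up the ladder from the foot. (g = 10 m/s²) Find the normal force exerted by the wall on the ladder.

Torques about the foot: N_wall · 9.6 sin 78.8° = 15×10×4.8 cos 78.8° + 105×10×5.4 cos 78.8° → N_wall = 131.8 N.

N_wall ≈ 132 N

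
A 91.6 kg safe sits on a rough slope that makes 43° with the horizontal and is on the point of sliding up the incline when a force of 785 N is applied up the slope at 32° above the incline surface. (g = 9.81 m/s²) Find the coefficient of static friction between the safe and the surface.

μ ≈ 0.219

On the verge of sliding up the incline, friction is at its maximum μN and acts down the slope.
Perpendicular to incline: N = W cos 43° − P sin 32° = 657.2 − 416 = 241.2 N.
Along incline: P cos 32° − μN = W sin 43° → μ = −(W sin 43° − P cos 32°) / N = 0.2192.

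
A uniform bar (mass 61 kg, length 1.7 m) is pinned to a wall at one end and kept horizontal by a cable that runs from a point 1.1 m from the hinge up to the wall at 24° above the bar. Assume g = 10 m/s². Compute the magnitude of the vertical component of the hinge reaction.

Take torques about the hinge: T sin 24° · 1.1 = 61×10×0.85 = 518.5 N·m.
So T = 518.5 / (0.4067 × 1.1) = 1158.9 N.
ΣF_y = 0: H_y = (61×10) − T sin 24° = 610 − 471.36 = 138.64 N.

|H_y| ≈ 139 N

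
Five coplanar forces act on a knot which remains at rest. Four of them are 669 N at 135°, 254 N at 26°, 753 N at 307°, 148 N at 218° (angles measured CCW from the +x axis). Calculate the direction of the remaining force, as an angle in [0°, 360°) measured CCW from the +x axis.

θ ≈ 130°

Sum the known components: ΣF_x = 91.78 N, ΣF_y = -108.1 N.
For equilibrium the remaining force must supply (−ΣF_x, −ΣF_y) = (-91.78, 108.1) N.
Magnitude = √((-91.78)² + (108.1)²) = 141.8 N; direction = atan2(108.1, -91.78) = 130.3°.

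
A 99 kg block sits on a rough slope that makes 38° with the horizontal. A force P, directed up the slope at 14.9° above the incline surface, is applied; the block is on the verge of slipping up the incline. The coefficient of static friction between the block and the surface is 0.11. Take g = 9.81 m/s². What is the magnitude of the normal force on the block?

On the verge of sliding up the incline, friction equals μN and acts down the slope.
Perpendicular: N + P sin 14.9° = W cos 38° = 765.3 N.
Along incline: P cos 14.9° = W sin 38° + μN  with W sin 38° = 597.9 N.
Solving the pair for P and N: P = 685.8 N, N = 589 N (and f = μN = 64.79 N).

N ≈ 589 N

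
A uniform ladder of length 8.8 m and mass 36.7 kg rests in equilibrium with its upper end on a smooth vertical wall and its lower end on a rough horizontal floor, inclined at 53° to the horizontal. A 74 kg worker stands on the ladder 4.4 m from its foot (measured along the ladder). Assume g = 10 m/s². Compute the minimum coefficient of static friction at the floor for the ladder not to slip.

μ_min ≈ 0.377

ΣF_y = 0: N_floor = 36.7×10 + 74×10 = 1107 N.
Torques about the foot: N_wall · 8.8 sin 53° = 36.7×10×4.4 cos 53° + 74×10×4.4 cos 53° → N_wall = 417.09 N.
ΣF_x = 0: f_floor = N_wall = 417.09 N.
μ_min = f_floor / N_floor = 417.09 / 1107 = 0.3768.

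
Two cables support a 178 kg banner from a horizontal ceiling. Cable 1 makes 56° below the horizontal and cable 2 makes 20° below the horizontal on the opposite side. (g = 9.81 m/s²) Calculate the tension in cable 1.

Weight W = 178 × 9.81 = 1746 N acts straight down.
Horizontal: T_1 cos 56° = T_2 cos 20°  →  T_2 = 0.5951 T_1.
Vertical: T_1 sin 56° + T_2 sin 20° = 1746.
Substituting the horizontal relation into the vertical equation gives 1.033 T_1 = 1746, so T_1 = 1691 N.

T_1 ≈ 1690 N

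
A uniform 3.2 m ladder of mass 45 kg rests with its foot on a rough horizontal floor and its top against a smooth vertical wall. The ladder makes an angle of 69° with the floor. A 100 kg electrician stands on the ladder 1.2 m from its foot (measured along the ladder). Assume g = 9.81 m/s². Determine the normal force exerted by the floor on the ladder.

N_floor ≈ 1420 N

ΣF_y = 0: N_floor = 45×9.81 + 100×9.81 = 1422.5 N.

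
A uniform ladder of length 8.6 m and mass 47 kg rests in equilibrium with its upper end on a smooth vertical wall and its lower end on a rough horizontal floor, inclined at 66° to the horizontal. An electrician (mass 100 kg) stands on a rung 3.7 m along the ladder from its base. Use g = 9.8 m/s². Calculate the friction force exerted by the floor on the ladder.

Torques about the foot: N_wall · 8.6 sin 66° = 47×9.8×4.3 cos 66° + 100×9.8×3.7 cos 66° → N_wall = 290.26 N.
ΣF_x = 0: f_floor = N_wall = 290.26 N.

f ≈ 290 N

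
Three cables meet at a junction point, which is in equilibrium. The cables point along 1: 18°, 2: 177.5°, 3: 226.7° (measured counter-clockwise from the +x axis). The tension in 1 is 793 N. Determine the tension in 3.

T_3 ≈ 367 N

Resolve: ΣF_x = 793 cos 18° + T_2 cos 177.5° + T_3 cos 226.7° = 0.
        ΣF_y = 793 sin 18° + T_2 sin 177.5° + T_3 sin 226.7° = 0.
The known terms sum to (754.2, 245.1) N, so -0.9990 T_2 − 0.6858 T_3 = -754.2 and 0.0436 T_2 − 0.7278 T_3 = -245.1.
Solving simultaneously: T_2 = 503.1 N, T_3 = 366.9 N.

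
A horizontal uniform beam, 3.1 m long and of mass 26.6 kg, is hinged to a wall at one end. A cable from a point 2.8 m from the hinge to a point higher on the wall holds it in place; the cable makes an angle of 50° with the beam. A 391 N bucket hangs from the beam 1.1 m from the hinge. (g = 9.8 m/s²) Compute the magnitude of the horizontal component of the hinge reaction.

Take torques about the hinge: T sin 50° · 2.8 = 26.6×9.8×1.55 + 391×1.1 = 834.15 N·m.
So T = 834.15 / (0.7660 × 2.8) = 388.9 N.
ΣF_x = 0: H_x = T cos 50° = 249.98 N.

H_x ≈ 250 N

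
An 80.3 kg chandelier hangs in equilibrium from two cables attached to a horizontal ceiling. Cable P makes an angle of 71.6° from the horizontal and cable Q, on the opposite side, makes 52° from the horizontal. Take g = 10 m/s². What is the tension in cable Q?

T_Q ≈ 304 N

Weight W = 80.3 × 10 = 803 N acts straight down.
Horizontal: T_P cos 71.6° = T_Q cos 52°  →  T_P = 1.95 T_Q.
Vertical: T_P sin 71.6° + T_Q sin 52° = 803.
Substituting the horizontal relation into the vertical equation gives 2.639 T_Q = 803, so T_Q = 304.3 N.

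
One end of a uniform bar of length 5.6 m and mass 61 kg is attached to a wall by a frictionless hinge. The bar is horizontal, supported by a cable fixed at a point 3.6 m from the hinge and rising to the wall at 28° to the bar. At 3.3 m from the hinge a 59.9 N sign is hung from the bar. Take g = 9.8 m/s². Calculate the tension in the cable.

Take torques about the hinge: T sin 28° · 3.6 = 61×9.8×2.8 + 59.9×3.3 = 1871.5 N·m.
So T = 1871.5 / (0.4695 × 3.6) = 1107.3 N.

T ≈ 1110 N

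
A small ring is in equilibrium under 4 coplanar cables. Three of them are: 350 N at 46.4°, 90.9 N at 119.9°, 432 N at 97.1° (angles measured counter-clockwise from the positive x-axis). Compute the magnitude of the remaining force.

F ≈ 774 N

Sum the known components: ΣF_x = 142.7 N, ΣF_y = 760.9 N.
For equilibrium the remaining force must supply (−ΣF_x, −ΣF_y) = (-142.7, -760.9) N.
Magnitude = √((-142.7)² + (-760.9)²) = 774.2 N; direction = atan2(-760.9, -142.7) = 259.4°.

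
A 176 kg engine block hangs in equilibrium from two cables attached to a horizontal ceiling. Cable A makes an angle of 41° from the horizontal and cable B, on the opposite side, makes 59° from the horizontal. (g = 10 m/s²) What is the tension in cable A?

Weight W = 176 × 10 = 1760 N acts straight down.
Horizontal: T_A cos 41° = T_B cos 59°  →  T_B = 1.465 T_A.
Vertical: T_A sin 41° + T_B sin 59° = 1760.
Substituting the horizontal relation into the vertical equation gives 1.912 T_A = 1760, so T_A = 920.5 N.

T_A ≈ 920 N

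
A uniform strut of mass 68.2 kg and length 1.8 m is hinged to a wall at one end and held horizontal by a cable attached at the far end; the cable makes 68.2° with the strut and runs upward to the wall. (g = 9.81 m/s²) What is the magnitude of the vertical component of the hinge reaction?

Take torques about the hinge: T sin 68.2° · 1.8 = 68.2×9.81×0.9 = 602.14 N·m.
So T = 602.14 / (0.9285 × 1.8) = 360.29 N.
ΣF_y = 0: H_y = (68.2×9.81) − T sin 68.2° = 669.04 − 334.52 = 334.52 N.

|H_y| ≈ 335 N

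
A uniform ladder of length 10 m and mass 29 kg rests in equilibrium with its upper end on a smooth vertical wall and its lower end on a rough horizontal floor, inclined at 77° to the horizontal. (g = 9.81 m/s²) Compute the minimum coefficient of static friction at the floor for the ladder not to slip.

ΣF_y = 0: N_floor = 29×9.81 = 284.49 N.
Torques about the foot: N_wall · 10 sin 77° = 29×9.81×5 cos 77° → N_wall = 32.84 N.
ΣF_x = 0: f_floor = N_wall = 32.84 N.
μ_min = f_floor / N_floor = 32.84 / 284.49 = 0.1154.

μ_min ≈ 0.115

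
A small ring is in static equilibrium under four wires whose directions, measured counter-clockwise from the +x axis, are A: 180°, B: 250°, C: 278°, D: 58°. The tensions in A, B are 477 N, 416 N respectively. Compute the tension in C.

T_C ≈ 495 N

Resolve: ΣF_x = 477 cos 180° + 416 cos 250° + T_C cos 278° + T_D cos 58° = 0.
        ΣF_y = 477 sin 180° + 416 sin 250° + T_C sin 278° + T_D sin 58° = 0.
The known terms sum to (-619.3, -390.9) N, so 0.1392 T_C + 0.5299 T_D = 619.3 and -0.9903 T_C + 0.8480 T_D = 390.9.
Solving simultaneously: T_C = 494.8 N, T_D = 1039 N.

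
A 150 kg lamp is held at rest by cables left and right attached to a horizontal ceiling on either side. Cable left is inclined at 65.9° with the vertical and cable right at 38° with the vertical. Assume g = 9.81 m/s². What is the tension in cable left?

Angles from the horizontal: cable left is 90° − 65.9° = 24.1°, cable right is 90° − 38° = 52°.
Weight W = 150 × 9.81 = 1472 N acts straight down.
Horizontal: T_left cos 24.1° = T_right cos 52°  →  T_right = 1.483 T_left.
Vertical: T_left sin 24.1° + T_right sin 52° = 1472.
Substituting the horizontal relation into the vertical equation gives 1.577 T_left = 1472, so T_left = 933.3 N.

T_left ≈ 933 N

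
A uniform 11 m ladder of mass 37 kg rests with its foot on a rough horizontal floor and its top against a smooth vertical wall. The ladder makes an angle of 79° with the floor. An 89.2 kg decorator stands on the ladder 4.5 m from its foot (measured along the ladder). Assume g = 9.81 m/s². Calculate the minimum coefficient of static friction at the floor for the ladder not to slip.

ΣF_y = 0: N_floor = 37×9.81 + 89.2×9.81 = 1238 N.
Torques about the foot: N_wall · 11 sin 79° = 37×9.81×5.5 cos 79° + 89.2×9.81×4.5 cos 79° → N_wall = 104.86 N.
ΣF_x = 0: f_floor = N_wall = 104.86 N.
μ_min = f_floor / N_floor = 104.86 / 1238 = 0.0847.

μ_min ≈ 0.0847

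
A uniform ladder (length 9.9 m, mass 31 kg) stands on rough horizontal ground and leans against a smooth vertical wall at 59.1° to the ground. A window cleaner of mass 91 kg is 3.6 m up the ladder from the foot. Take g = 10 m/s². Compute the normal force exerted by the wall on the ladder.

Torques about the foot: N_wall · 9.9 sin 59.1° = 31×10×4.95 cos 59.1° + 91×10×3.6 cos 59.1° → N_wall = 290.81 N.

N_wall ≈ 291 N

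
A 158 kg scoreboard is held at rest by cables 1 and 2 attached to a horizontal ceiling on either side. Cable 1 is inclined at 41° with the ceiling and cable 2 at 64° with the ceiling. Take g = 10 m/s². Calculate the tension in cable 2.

Weight W = 158 × 10 = 1580 N acts straight down.
Horizontal: T_1 cos 41° = T_2 cos 64°  →  T_1 = 0.5808 T_2.
Vertical: T_1 sin 41° + T_2 sin 64° = 1580.
Substituting the horizontal relation into the vertical equation gives 1.28 T_2 = 1580, so T_2 = 1235 N.

T_2 ≈ 1230 N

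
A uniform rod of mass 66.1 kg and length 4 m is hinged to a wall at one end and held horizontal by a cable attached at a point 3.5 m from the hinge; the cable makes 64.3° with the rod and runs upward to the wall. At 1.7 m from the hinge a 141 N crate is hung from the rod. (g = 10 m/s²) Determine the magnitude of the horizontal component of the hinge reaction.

Take torques about the hinge: T sin 64.3° · 3.5 = 66.1×10×2 + 141×1.7 = 1561.7 N·m.
So T = 1561.7 / (0.9011 × 3.5) = 495.19 N.
ΣF_x = 0: H_x = T cos 64.3° = 214.74 N.

H_x ≈ 215 N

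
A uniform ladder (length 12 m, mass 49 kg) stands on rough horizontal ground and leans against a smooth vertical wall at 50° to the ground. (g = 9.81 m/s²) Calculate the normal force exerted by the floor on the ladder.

N_floor ≈ 481 N

ΣF_y = 0: N_floor = 49×9.81 = 480.69 N.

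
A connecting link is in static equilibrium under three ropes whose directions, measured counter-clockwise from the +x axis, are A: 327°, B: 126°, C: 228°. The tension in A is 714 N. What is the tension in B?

Resolve: ΣF_x = 714 cos 327° + T_B cos 126° + T_C cos 228° = 0.
        ΣF_y = 714 sin 327° + T_B sin 126° + T_C sin 228° = 0.
The known terms sum to (598.8, -388.9) N, so -0.5878 T_B − 0.6691 T_C = -598.8 and 0.8090 T_B − 0.7431 T_C = 388.9.
Solving simultaneously: T_B = 721 N, T_C = 261.6 N.

T_B ≈ 721 N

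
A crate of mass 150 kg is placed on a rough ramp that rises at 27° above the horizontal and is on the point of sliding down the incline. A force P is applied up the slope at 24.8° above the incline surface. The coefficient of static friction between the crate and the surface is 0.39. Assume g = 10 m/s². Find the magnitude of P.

P ≈ 215 N

On the verge of sliding down the incline, friction equals μN and acts up the slope.
Perpendicular: N + P sin 24.8° = W cos 27° = 1337 N.
Along incline: P cos 24.8° + μN = W sin 27° with W sin 27° = 681 N.
Solving the pair for P and N: P = 214.7 N, N = 1246 N (and f = μN = 486.1 N).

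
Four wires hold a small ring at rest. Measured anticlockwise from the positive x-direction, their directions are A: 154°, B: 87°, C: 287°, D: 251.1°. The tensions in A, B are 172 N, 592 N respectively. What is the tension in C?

Resolve: ΣF_x = 172 cos 154° + 592 cos 87° + T_C cos 287° + T_D cos 251.1° = 0.
        ΣF_y = 172 sin 154° + 592 sin 87° + T_C sin 287° + T_D sin 251.1° = 0.
The known terms sum to (-123.6, 666.6) N, so 0.2924 T_C − 0.3239 T_D = 123.6 and -0.9563 T_C − 0.9461 T_D = -666.6.
Solving simultaneously: T_C = 567.7 N, T_D = 130.8 N.

T_C ≈ 568 N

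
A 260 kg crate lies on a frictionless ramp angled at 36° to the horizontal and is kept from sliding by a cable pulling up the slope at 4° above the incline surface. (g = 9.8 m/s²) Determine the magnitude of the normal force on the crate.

Take axes along and perpendicular to the incline. Weight components: W sin 36° = 1498 N down-slope, W cos 36° = 2061 N into the surface.
Along incline: T cos 4° = W sin 36° → T = 1501 N.
Perpendicular: N = W cos 36° − T sin 4° = 1957 N.

N ≈ 1960 N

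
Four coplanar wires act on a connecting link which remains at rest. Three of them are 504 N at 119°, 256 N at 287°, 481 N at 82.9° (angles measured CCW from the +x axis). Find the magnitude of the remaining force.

Sum the known components: ΣF_x = -110 N, ΣF_y = 673.3 N.
For equilibrium the remaining force must supply (−ΣF_x, −ΣF_y) = (110, -673.3) N.
Magnitude = √((110)² + (-673.3)²) = 682.2 N; direction = atan2(-673.3, 110) = 279.3°.

F ≈ 682 N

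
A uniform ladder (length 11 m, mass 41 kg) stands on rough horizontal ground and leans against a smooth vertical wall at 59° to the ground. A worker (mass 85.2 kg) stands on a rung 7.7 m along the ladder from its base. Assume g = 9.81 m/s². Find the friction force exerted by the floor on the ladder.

f ≈ 472 N

Torques about the foot: N_wall · 11 sin 59° = 41×9.81×5.5 cos 59° + 85.2×9.81×7.7 cos 59° → N_wall = 472.38 N.
ΣF_x = 0: f_floor = N_wall = 472.38 N.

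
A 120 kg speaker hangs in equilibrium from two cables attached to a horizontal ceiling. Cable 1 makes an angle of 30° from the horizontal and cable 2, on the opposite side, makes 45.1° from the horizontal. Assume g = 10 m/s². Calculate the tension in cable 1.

T_1 ≈ 877 N

Weight W = 120 × 10 = 1200 N acts straight down.
Horizontal: T_1 cos 30° = T_2 cos 45.1°  →  T_2 = 1.227 T_1.
Vertical: T_1 sin 30° + T_2 sin 45.1° = 1200.
Substituting the horizontal relation into the vertical equation gives 1.369 T_1 = 1200, so T_1 = 876.5 N.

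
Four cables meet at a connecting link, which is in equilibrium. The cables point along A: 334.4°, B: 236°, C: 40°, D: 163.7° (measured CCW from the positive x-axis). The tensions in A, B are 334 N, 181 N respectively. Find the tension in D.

Resolve: ΣF_x = 334 cos 334.4° + 181 cos 236° + T_C cos 40° + T_D cos 163.7° = 0.
        ΣF_y = 334 sin 334.4° + 181 sin 236° + T_C sin 40° + T_D sin 163.7° = 0.
The known terms sum to (200, -294.4) N, so 0.7660 T_C − 0.9598 T_D = -200 and 0.6428 T_C + 0.2807 T_D = 294.4.
Solving simultaneously: T_C = 272.1 N, T_D = 425.6 N.

T_D ≈ 426 N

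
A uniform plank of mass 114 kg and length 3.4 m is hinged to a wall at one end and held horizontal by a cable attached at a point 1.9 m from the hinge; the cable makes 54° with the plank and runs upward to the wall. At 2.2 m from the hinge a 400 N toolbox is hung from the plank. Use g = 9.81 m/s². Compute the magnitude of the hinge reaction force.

Take torques about the hinge: T sin 54° · 1.9 = 114×9.81×1.7 + 400×2.2 = 2781.2 N·m.
So T = 2781.2 / (0.8090 × 1.9) = 1809.3 N.
ΣF_x = 0: H_x = T cos 54° = 1063.5 N.
ΣF_y = 0: H_y = (114×9.81 + 400) − T sin 54° = 1518.3 − 1463.8 = 54.562 N.
|H| = √(H_x² + H_y²) = √((1063.5)² + (54.562)²) = 1064.9 N.

|H| ≈ 1060 N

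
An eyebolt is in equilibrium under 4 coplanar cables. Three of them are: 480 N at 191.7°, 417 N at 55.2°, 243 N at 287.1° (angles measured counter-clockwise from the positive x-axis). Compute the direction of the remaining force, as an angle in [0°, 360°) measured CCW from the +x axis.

Sum the known components: ΣF_x = -160.6 N, ΣF_y = 12.82 N.
For equilibrium the remaining force must supply (−ΣF_x, −ΣF_y) = (160.6, -12.82) N.
Magnitude = √((160.6)² + (-12.82)²) = 161.1 N; direction = atan2(-12.82, 160.6) = 355.4°.

θ ≈ 355°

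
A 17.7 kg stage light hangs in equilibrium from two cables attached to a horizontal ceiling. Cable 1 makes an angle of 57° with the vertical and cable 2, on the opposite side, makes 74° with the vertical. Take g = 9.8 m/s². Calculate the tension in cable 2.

T_2 ≈ 193 N

Angles from the horizontal: cable 1 is 90° − 57° = 33°, cable 2 is 90° − 74° = 16°.
Weight W = 17.7 × 9.8 = 173.5 N acts straight down.
Horizontal: T_1 cos 33° = T_2 cos 16°  →  T_1 = 1.146 T_2.
Vertical: T_1 sin 33° + T_2 sin 16° = 173.5.
Substituting the horizontal relation into the vertical equation gives 0.8999 T_2 = 173.5, so T_2 = 192.8 N.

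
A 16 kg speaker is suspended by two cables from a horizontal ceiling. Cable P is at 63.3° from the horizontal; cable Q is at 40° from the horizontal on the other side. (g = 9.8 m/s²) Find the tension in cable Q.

Weight W = 16 × 9.8 = 156.8 N acts straight down.
Horizontal: T_P cos 63.3° = T_Q cos 40°  →  T_P = 1.705 T_Q.
Vertical: T_P sin 63.3° + T_Q sin 40° = 156.8.
Substituting the horizontal relation into the vertical equation gives 2.166 T_Q = 156.8, so T_Q = 72.39 N.

T_Q ≈ 72.4 N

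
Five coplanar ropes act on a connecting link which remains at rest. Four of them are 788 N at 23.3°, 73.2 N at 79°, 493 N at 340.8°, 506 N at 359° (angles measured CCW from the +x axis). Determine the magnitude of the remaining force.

F ≈ 1720 N

Sum the known components: ΣF_x = 1709 N, ΣF_y = 212.6 N.
For equilibrium the remaining force must supply (−ΣF_x, −ΣF_y) = (-1709, -212.6) N.
Magnitude = √((-1709)² + (-212.6)²) = 1722 N; direction = atan2(-212.6, -1709) = 187.1°.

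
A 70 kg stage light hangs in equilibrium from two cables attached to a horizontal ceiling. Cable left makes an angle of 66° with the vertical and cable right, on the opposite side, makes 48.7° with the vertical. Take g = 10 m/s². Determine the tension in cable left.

T_left ≈ 579 N

Angles from the horizontal: cable left is 90° − 66° = 24°, cable right is 90° − 48.7° = 41.3°.
Weight W = 70 × 10 = 700 N acts straight down.
Horizontal: T_left cos 24° = T_right cos 41.3°  →  T_right = 1.216 T_left.
Vertical: T_left sin 24° + T_right sin 41.3° = 700.
Substituting the horizontal relation into the vertical equation gives 1.209 T_left = 700, so T_left = 578.8 N.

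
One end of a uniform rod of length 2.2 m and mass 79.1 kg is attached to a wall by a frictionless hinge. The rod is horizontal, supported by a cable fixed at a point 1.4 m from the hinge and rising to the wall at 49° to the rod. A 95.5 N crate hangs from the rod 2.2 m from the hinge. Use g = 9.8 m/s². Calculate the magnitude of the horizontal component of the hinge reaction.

Take torques about the hinge: T sin 49° · 1.4 = 79.1×9.8×1.1 + 95.5×2.2 = 1062.8 N·m.
So T = 1062.8 / (0.7547 × 1.4) = 1005.9 N.
ΣF_x = 0: H_x = T cos 49° = 659.91 N.

H_x ≈ 660 N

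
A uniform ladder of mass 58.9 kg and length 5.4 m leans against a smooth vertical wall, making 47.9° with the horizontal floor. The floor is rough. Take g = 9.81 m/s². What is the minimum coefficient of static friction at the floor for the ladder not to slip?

μ_min ≈ 0.452

ΣF_y = 0: N_floor = 58.9×9.81 = 577.81 N.
Torques about the foot: N_wall · 5.4 sin 47.9° = 58.9×9.81×2.7 cos 47.9° → N_wall = 261.05 N.
ΣF_x = 0: f_floor = N_wall = 261.05 N.
μ_min = f_floor / N_floor = 261.05 / 577.81 = 0.4518.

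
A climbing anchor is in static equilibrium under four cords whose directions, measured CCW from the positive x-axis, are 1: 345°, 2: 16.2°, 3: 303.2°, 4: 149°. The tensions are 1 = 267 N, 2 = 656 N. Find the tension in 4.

T_4 ≈ 1850 N

Resolve: ΣF_x = 267 cos 345° + 656 cos 16.2° + T_3 cos 303.2° + T_4 cos 149° = 0.
        ΣF_y = 267 sin 345° + 656 sin 16.2° + T_3 sin 303.2° + T_4 sin 149° = 0.
The known terms sum to (887.9, 113.9) N, so 0.5476 T_3 − 0.8572 T_4 = -887.9 and -0.8368 T_3 + 0.5150 T_4 = -113.9.
Solving simultaneously: T_3 = 1275 N, T_4 = 1850 N.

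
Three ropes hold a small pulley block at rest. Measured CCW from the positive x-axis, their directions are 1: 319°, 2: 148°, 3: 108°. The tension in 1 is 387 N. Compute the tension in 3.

Resolve: ΣF_x = 387 cos 319° + T_2 cos 148° + T_3 cos 108° = 0.
        ΣF_y = 387 sin 319° + T_2 sin 148° + T_3 sin 108° = 0.
The known terms sum to (292.1, -253.9) N, so -0.8480 T_2 − 0.3090 T_3 = -292.1 and 0.5299 T_2 + 0.9511 T_3 = 253.9.
Solving simultaneously: T_2 = 310.1 N, T_3 = 94.18 N.

T_3 ≈ 94.2 N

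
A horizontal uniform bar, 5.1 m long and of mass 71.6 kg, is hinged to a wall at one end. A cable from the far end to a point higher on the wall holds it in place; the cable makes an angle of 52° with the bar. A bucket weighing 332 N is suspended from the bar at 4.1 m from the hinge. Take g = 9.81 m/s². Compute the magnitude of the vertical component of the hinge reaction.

|H_y| ≈ 416 N

Take torques about the hinge: T sin 52° · 5.1 = 71.6×9.81×2.55 + 332×4.1 = 3152.3 N·m.
So T = 3152.3 / (0.7880 × 5.1) = 784.38 N.
ΣF_y = 0: H_y = (71.6×9.81 + 332) − T sin 52° = 1034.4 − 618.1 = 416.3 N.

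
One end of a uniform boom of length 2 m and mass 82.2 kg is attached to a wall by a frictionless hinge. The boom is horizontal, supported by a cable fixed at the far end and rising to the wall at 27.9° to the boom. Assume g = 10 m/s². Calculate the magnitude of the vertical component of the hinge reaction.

Take torques about the hinge: T sin 27.9° · 2 = 82.2×10×1 = 822 N·m.
So T = 822 / (0.4679 × 2) = 878.34 N.
ΣF_y = 0: H_y = (82.2×10) − T sin 27.9° = 822 − 411 = 411 N.

|H_y| ≈ 411 N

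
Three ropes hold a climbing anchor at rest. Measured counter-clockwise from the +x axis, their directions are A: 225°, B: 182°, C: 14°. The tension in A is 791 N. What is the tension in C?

T_C ≈ 2590 N

Resolve: ΣF_x = 791 cos 225° + T_B cos 182° + T_C cos 14° = 0.
        ΣF_y = 791 sin 225° + T_B sin 182° + T_C sin 14° = 0.
The known terms sum to (-559.3, -559.3) N, so -0.9994 T_B + 0.9703 T_C = 559.3 and -0.0349 T_B + 0.2419 T_C = 559.3.
Solving simultaneously: T_B = 1959 N, T_C = 2595 N.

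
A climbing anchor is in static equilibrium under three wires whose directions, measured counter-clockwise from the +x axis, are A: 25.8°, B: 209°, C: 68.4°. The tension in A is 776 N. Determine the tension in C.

Resolve: ΣF_x = 776 cos 25.8° + T_B cos 209° + T_C cos 68.4° = 0.
        ΣF_y = 776 sin 25.8° + T_B sin 209° + T_C sin 68.4° = 0.
The known terms sum to (698.6, 337.7) N, so -0.8746 T_B + 0.3681 T_C = -698.6 and -0.4848 T_B + 0.9298 T_C = -337.7.
Solving simultaneously: T_B = 827.5 N, T_C = 68.25 N.

T_C ≈ 68.2 N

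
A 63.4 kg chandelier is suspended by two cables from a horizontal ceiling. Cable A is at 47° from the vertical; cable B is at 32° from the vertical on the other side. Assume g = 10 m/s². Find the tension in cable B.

T_B ≈ 472 N

Angles from the horizontal: cable A is 90° − 47° = 43°, cable B is 90° − 32° = 58°.
Weight W = 63.4 × 10 = 634 N acts straight down.
Horizontal: T_A cos 43° = T_B cos 58°  →  T_A = 0.7246 T_B.
Vertical: T_A sin 43° + T_B sin 58° = 634.
Substituting the horizontal relation into the vertical equation gives 1.342 T_B = 634, so T_B = 472.4 N.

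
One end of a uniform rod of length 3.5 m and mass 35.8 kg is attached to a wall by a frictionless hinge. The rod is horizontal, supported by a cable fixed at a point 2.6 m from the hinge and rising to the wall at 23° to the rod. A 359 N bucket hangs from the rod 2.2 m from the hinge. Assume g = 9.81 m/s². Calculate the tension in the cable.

T ≈ 1380 N

Take torques about the hinge: T sin 23° · 2.6 = 35.8×9.81×1.75 + 359×2.2 = 1404.4 N·m.
So T = 1404.4 / (0.3907 × 2.6) = 1382.4 N.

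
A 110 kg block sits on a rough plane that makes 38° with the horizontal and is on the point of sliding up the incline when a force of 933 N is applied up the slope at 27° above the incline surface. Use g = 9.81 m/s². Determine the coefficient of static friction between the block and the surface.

μ ≈ 0.391

On the verge of sliding up the incline, friction is at its maximum μN and acts down the slope.
Perpendicular to incline: N = W cos 38° − P sin 27° = 850.3 − 423.6 = 426.8 N.
Along incline: P cos 27° − μN = W sin 38° → μ = −(W sin 38° − P cos 27°) / N = 0.3912.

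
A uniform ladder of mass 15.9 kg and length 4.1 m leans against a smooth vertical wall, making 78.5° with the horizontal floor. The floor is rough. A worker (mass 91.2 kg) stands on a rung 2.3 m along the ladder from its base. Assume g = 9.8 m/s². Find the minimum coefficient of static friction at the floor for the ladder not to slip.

μ_min ≈ 0.112

ΣF_y = 0: N_floor = 15.9×9.8 + 91.2×9.8 = 1049.6 N.
Torques about the foot: N_wall · 4.1 sin 78.5° = 15.9×9.8×2.05 cos 78.5° + 91.2×9.8×2.3 cos 78.5° → N_wall = 117.86 N.
ΣF_x = 0: f_floor = N_wall = 117.86 N.
μ_min = f_floor / N_floor = 117.86 / 1049.6 = 0.1123.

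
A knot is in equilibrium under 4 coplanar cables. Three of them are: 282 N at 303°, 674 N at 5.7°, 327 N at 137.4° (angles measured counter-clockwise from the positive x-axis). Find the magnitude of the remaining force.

Sum the known components: ΣF_x = 583.6 N, ΣF_y = 51.77 N.
For equilibrium the remaining force must supply (−ΣF_x, −ΣF_y) = (-583.6, -51.77) N.
Magnitude = √((-583.6)² + (-51.77)²) = 585.8 N; direction = atan2(-51.77, -583.6) = 185.1°.

F ≈ 586 N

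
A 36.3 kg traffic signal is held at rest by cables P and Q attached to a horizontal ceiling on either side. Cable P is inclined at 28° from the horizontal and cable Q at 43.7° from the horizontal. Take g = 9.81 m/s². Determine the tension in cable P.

Weight W = 36.3 × 9.81 = 356.1 N acts straight down.
Horizontal: T_P cos 28° = T_Q cos 43.7°  →  T_Q = 1.221 T_P.
Vertical: T_P sin 28° + T_Q sin 43.7° = 356.1.
Substituting the horizontal relation into the vertical equation gives 1.313 T_P = 356.1, so T_P = 271.2 N.

T_P ≈ 271 N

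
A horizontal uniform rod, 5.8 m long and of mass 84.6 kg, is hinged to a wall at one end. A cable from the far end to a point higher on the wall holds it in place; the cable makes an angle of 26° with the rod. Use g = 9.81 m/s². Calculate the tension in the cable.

Take torques about the hinge: T sin 26° · 5.8 = 84.6×9.81×2.9 = 2406.8 N·m.
So T = 2406.8 / (0.4384 × 5.8) = 946.6 N.

T ≈ 947 N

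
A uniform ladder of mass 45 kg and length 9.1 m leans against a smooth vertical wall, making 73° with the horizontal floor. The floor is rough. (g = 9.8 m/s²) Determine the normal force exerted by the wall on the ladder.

N_wall ≈ 67.4 N

Torques about the foot: N_wall · 9.1 sin 73° = 45×9.8×4.55 cos 73° → N_wall = 67.414 N.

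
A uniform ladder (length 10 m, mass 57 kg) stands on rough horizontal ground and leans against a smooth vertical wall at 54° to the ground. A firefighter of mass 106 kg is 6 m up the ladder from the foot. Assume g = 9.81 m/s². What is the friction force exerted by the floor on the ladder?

Torques about the foot: N_wall · 10 sin 54° = 57×9.81×5 cos 54° + 106×9.81×6 cos 54° → N_wall = 656.43 N.
ΣF_x = 0: f_floor = N_wall = 656.43 N.

f ≈ 656 N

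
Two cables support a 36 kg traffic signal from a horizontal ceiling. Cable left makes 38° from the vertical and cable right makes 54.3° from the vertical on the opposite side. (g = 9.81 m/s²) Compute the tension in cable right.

T_right ≈ 218 N

Angles from the horizontal: cable left is 90° − 38° = 52°, cable right is 90° − 54.3° = 35.7°.
Weight W = 36 × 9.81 = 353.2 N acts straight down.
Horizontal: T_left cos 52° = T_right cos 35.7°  →  T_left = 1.319 T_right.
Vertical: T_left sin 52° + T_right sin 35.7° = 353.2.
Substituting the horizontal relation into the vertical equation gives 1.623 T_right = 353.2, so T_right = 217.6 N.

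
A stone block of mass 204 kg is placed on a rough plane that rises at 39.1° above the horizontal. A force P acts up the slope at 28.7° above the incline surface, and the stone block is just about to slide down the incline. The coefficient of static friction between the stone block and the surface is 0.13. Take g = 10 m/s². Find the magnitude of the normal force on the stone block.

N ≈ 946 N

On the verge of sliding down the incline, friction equals μN and acts up the slope.
Perpendicular: N + P sin 28.7° = W cos 39.1° = 1583 N.
Along incline: P cos 28.7° + μN = W sin 39.1° with W sin 39.1° = 1287 N.
Solving the pair for P and N: P = 1327 N, N = 946.1 N (and f = μN = 123 N).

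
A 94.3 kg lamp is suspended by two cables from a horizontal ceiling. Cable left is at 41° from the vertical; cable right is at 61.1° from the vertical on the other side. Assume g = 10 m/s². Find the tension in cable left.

Angles from the horizontal: cable left is 90° − 41° = 49°, cable right is 90° − 61.1° = 28.9°.
Weight W = 94.3 × 10 = 943 N acts straight down.
Horizontal: T_left cos 49° = T_right cos 28.9°  →  T_right = 0.7494 T_left.
Vertical: T_left sin 49° + T_right sin 28.9° = 943.
Substituting the horizontal relation into the vertical equation gives 1.117 T_left = 943, so T_left = 844.3 N.

T_left ≈ 844 N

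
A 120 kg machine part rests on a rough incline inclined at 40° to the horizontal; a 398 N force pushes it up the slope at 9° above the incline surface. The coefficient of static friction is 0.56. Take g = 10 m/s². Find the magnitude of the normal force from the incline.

Axes along / perpendicular to the incline. W sin 40° = 771.3 N down-slope; W cos 40° = 919.3 N into the surface.
Perpendicular: N = W cos 40° − P sin 9° = 919.3 − 62.26 = 857 N.
Along incline: P cos 9° + f = W sin 40° (friction acts up-slope) → f = 771.3 − 393.1 = 378.2 N.
|f| = 378.2 N ≤ μN = 479.9 N, so the machine part is indeed static.

N ≈ 857 N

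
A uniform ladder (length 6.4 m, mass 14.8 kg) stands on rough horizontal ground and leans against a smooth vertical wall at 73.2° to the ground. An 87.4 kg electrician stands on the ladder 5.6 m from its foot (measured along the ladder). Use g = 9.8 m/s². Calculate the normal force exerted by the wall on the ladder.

Torques about the foot: N_wall · 6.4 sin 73.2° = 14.8×9.8×3.2 cos 73.2° + 87.4×9.8×5.6 cos 73.2° → N_wall = 248.17 N.

N_wall ≈ 248 N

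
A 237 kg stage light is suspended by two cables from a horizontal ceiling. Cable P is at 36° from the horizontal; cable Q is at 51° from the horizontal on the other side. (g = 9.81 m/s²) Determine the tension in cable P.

T_P ≈ 1470 N

Weight W = 237 × 9.81 = 2325 N acts straight down.
Horizontal: T_P cos 36° = T_Q cos 51°  →  T_Q = 1.286 T_P.
Vertical: T_P sin 36° + T_Q sin 51° = 2325.
Substituting the horizontal relation into the vertical equation gives 1.587 T_P = 2325, so T_P = 1465 N.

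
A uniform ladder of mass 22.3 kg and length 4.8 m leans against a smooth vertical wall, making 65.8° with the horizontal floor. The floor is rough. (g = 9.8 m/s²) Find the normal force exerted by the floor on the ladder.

N_floor ≈ 219 N

ΣF_y = 0: N_floor = 22.3×9.8 = 218.54 N.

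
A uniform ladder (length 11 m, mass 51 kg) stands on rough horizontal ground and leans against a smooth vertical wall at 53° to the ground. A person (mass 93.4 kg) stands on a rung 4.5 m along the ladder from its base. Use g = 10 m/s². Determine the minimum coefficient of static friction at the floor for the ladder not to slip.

ΣF_y = 0: N_floor = 51×10 + 93.4×10 = 1444 N.
Torques about the foot: N_wall · 11 sin 53° = 51×10×5.5 cos 53° + 93.4×10×4.5 cos 53° → N_wall = 480.08 N.
ΣF_x = 0: f_floor = N_wall = 480.08 N.
μ_min = f_floor / N_floor = 480.08 / 1444 = 0.3325.

μ_min ≈ 0.332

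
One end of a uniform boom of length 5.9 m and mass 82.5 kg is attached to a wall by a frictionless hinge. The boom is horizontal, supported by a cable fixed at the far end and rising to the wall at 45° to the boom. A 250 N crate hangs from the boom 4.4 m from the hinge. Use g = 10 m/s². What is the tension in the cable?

T ≈ 847 N

Take torques about the hinge: T sin 45° · 5.9 = 82.5×10×2.95 + 250×4.4 = 3533.8 N·m.
So T = 3533.8 / (0.7071 × 5.9) = 847.03 N.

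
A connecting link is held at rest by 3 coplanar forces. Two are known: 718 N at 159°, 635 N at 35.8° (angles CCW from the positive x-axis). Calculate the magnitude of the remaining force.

Sum the known components: ΣF_x = -155.3 N, ΣF_y = 628.8 N.
For equilibrium the remaining force must supply (−ΣF_x, −ΣF_y) = (155.3, -628.8) N.
Magnitude = √((155.3)² + (-628.8)²) = 647.6 N; direction = atan2(-628.8, 155.3) = 283.9°.

F ≈ 648 N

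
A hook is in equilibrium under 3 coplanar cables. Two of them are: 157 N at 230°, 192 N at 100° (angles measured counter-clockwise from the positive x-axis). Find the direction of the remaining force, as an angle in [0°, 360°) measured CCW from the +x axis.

Sum the known components: ΣF_x = -134.3 N, ΣF_y = 68.81 N.
For equilibrium the remaining force must supply (−ΣF_x, −ΣF_y) = (134.3, -68.81) N.
Magnitude = √((134.3)² + (-68.81)²) = 150.9 N; direction = atan2(-68.81, 134.3) = 332.9°.

θ ≈ 333°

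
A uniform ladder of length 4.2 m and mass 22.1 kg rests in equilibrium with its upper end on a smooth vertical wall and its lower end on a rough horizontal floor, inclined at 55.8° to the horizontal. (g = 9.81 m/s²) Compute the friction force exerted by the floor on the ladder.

Torques about the foot: N_wall · 4.2 sin 55.8° = 22.1×9.81×2.1 cos 55.8° → N_wall = 73.669 N.
ΣF_x = 0: f_floor = N_wall = 73.669 N.

f ≈ 73.7 N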